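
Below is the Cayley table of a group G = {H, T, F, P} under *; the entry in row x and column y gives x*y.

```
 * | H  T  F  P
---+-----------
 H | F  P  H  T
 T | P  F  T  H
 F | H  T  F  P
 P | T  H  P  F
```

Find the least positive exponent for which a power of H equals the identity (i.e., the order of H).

2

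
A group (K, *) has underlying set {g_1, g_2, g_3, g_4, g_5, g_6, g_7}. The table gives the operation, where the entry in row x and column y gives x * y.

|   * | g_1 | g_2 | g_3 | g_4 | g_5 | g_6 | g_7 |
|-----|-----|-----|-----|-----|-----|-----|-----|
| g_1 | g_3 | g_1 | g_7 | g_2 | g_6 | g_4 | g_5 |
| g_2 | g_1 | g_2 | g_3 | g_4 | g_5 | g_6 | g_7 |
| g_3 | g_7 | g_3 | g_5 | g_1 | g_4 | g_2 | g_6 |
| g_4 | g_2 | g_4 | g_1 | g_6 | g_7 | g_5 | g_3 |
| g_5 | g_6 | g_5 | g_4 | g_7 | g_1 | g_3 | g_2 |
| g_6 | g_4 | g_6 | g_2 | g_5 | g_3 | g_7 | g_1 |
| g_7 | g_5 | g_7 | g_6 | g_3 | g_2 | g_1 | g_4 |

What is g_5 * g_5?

g_1

Read row g_5, column g_5: g_5 * g_5 = g_1.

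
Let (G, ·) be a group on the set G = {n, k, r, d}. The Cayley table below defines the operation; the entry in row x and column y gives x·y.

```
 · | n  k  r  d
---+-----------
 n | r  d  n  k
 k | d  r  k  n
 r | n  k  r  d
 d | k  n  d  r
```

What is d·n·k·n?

n

d·n = k
k·k = r
r·n = n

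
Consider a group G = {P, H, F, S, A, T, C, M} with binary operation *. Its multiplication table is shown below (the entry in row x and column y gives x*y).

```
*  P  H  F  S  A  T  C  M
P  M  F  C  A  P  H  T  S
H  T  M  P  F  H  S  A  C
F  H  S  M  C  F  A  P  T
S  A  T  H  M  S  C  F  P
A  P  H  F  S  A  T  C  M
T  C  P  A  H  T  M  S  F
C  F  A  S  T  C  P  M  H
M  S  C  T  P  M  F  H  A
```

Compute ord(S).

The identity element is A (its row matches the header).
S^1 = S
S^2 = S*S = M
S^3 = M*S = P
S^4 = P*S = A
The first power of S equal to the identity is S^4, so ord(S) = 4.
(Structurally, G here is isomorphic to the quaternion group Q_8.)

4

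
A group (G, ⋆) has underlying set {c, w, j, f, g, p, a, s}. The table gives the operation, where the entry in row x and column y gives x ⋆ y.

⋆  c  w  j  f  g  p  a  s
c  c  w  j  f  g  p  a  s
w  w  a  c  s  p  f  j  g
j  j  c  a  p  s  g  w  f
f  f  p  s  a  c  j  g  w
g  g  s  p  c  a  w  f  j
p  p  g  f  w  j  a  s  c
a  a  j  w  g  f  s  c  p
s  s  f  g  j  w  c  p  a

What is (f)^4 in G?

c

f^1 = f
f^2 = f ⋆ f = a
f^3 = a ⋆ f = g
f^4 = g ⋆ f = c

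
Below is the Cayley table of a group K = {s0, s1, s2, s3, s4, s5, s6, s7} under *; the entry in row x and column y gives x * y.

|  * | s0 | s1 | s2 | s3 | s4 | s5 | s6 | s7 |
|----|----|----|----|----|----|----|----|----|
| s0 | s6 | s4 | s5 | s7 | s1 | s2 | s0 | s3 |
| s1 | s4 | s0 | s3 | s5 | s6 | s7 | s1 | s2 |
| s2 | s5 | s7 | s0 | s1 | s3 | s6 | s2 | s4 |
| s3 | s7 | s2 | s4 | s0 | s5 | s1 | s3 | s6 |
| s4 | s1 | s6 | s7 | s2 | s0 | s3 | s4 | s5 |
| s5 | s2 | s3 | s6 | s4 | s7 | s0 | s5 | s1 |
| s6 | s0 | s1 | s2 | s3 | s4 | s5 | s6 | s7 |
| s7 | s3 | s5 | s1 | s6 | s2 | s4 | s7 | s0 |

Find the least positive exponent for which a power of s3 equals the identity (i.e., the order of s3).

4

The identity element is s6 (its row matches the header).
s3^1 = s3
s3^2 = s3 * s3 = s0
s3^3 = s0 * s3 = s7
s3^4 = s7 * s3 = s6
The first power of s3 equal to the identity is s3^4, so ord(s3) = 4.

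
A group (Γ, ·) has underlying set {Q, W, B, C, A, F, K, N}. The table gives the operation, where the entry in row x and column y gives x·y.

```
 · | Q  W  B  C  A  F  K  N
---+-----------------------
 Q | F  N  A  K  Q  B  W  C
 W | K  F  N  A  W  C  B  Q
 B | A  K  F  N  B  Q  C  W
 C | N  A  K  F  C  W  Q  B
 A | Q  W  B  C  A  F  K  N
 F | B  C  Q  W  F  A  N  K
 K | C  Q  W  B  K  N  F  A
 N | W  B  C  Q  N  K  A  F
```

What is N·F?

Read row N, column F: N·F = K.
(Structurally, Γ here is isomorphic to the quaternion group Q_8.)

K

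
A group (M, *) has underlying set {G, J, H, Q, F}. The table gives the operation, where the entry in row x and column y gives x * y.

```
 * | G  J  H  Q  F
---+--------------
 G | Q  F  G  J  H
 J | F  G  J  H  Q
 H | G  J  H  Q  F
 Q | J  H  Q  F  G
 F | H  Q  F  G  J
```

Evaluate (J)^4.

Q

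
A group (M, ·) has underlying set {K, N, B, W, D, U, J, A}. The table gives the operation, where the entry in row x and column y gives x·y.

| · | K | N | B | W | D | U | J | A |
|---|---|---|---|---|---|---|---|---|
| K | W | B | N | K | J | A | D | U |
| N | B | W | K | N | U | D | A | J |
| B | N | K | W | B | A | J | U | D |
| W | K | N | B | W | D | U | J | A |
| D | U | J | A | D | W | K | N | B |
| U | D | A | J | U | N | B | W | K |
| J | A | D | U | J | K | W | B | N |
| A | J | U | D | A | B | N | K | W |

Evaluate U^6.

B

U^1 = U
U^2 = U·U = B
U^3 = B·U = J
U^4 = J·U = W
U^5 = W·U = U
U^6 = U·U = B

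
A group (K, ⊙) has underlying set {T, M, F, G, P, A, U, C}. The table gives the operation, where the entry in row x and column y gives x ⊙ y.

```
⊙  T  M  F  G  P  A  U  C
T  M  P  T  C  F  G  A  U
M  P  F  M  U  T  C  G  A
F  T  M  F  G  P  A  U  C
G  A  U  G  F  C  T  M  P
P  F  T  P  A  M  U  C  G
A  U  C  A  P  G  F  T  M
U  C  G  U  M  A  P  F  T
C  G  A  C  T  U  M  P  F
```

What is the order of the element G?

2

The identity element is F (its row matches the header).
G^1 = G
G^2 = G ⊙ G = F
The first power of G equal to the identity is G^2, so ord(G) = 2.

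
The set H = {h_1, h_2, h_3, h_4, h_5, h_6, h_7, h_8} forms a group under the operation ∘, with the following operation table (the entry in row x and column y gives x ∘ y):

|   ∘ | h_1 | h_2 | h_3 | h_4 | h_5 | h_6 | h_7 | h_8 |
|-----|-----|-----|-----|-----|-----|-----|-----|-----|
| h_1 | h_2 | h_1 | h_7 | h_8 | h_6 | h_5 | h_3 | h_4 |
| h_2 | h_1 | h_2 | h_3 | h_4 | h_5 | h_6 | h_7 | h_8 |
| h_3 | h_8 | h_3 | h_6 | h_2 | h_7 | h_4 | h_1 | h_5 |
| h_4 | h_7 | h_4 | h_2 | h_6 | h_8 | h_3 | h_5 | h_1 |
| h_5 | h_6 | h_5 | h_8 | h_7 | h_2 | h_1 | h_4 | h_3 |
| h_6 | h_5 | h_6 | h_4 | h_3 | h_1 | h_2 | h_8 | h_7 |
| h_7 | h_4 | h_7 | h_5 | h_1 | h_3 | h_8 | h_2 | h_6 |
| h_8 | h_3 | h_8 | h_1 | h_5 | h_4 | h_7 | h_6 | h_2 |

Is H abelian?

h_3 ∘ h_8 = h_5 but h_8 ∘ h_3 = h_1.
Since h_3 and h_8 do not commute, H is not abelian.

No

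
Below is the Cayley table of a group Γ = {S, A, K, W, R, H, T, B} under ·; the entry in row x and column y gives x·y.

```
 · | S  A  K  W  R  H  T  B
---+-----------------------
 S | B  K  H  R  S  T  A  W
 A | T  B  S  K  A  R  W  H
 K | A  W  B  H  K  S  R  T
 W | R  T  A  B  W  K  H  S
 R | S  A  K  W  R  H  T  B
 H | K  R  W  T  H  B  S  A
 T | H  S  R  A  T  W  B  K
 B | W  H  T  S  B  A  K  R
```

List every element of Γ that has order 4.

Identity is R. Compute the order of each non-identity element by repeated multiplication:
  S: S → B → W → R  (order 4)
  A: A → B → H → R  (order 4)
  K: K → B → T → R  (order 4)
  W: W → B → S → R  (order 4)
  H: H → B → A → R  (order 4)
  T: T → B → K → R  (order 4)
  B: B → R  (order 2)
Elements of order 4: {A, H, K, S, T, W}.

{A, H, K, S, T, W}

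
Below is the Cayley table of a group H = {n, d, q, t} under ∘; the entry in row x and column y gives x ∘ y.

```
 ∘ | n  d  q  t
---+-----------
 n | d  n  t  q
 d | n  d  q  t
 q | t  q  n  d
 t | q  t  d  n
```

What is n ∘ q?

Read row n, column q: n ∘ q = t.

t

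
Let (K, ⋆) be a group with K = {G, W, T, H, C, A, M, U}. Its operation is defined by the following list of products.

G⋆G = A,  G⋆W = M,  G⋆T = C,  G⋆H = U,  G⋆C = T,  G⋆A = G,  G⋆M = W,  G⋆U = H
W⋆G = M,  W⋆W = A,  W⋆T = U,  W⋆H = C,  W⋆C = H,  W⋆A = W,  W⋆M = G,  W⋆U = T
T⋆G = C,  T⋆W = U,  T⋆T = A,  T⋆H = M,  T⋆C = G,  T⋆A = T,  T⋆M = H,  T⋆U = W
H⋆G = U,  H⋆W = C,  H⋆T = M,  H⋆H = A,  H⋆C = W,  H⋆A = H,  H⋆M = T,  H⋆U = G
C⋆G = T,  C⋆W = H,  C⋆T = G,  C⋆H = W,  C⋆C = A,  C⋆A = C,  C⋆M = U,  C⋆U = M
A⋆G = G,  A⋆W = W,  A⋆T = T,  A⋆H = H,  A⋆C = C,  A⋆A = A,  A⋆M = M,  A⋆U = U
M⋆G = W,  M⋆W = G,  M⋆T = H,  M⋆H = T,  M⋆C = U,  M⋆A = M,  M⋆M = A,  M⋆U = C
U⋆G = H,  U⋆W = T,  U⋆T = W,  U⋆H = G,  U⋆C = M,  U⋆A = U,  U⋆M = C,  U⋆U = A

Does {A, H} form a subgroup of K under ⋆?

{A, H} contains the identity A.
Checking products: every product of two elements of {A, H} (read from the table) lies in {A, H}, so the set is closed.
In a finite group, a nonempty closed subset is a subgroup. So {A, H} ≤ K.

Yes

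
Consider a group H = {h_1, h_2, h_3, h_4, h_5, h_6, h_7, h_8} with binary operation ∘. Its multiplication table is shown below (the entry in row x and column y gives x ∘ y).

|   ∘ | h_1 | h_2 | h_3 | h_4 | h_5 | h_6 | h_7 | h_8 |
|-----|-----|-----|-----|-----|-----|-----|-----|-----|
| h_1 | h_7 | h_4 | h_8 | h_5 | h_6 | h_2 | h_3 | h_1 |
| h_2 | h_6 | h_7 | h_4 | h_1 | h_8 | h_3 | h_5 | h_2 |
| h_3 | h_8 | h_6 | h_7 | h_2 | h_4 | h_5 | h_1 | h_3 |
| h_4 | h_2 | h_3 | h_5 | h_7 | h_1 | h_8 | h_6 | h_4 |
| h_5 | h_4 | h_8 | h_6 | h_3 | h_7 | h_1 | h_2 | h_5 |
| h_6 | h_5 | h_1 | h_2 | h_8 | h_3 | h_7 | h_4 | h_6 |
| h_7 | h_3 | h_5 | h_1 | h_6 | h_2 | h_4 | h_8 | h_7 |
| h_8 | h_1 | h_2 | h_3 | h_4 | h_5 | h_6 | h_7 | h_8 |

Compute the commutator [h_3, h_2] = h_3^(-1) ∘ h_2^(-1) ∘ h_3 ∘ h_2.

Identity is h_8; from the table h_3^(-1) = h_1 and h_2^(-1) = h_5.
h_1 ∘ h_5 = h_6
h_6 ∘ h_3 = h_2
h_2 ∘ h_2 = h_7
(Structurally, H here is isomorphic to the quaternion group Q_8.)

h_7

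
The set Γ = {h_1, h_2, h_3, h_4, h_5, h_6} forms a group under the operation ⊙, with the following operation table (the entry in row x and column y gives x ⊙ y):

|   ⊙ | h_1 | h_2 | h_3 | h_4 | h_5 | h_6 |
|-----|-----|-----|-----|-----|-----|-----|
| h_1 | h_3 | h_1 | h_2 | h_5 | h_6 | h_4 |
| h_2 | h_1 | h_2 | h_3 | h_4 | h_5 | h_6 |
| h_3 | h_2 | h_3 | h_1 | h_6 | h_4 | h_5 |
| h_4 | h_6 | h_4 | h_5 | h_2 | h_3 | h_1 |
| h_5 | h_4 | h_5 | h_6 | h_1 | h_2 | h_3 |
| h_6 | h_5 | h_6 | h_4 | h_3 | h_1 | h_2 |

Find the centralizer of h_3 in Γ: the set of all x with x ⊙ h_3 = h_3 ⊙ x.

Compare row h_3 with column h_3 entry by entry.
h_1 ⊙ h_3 = h_2 = h_3 ⊙ h_1, so h_1 commutes with h_3.
h_6 ⊙ h_3 = h_4 but h_3 ⊙ h_6 = h_5, so h_6 does not.
Collecting the elements that commute with h_3: C(h_3) = {h_1, h_2, h_3}.

{h_1, h_2, h_3}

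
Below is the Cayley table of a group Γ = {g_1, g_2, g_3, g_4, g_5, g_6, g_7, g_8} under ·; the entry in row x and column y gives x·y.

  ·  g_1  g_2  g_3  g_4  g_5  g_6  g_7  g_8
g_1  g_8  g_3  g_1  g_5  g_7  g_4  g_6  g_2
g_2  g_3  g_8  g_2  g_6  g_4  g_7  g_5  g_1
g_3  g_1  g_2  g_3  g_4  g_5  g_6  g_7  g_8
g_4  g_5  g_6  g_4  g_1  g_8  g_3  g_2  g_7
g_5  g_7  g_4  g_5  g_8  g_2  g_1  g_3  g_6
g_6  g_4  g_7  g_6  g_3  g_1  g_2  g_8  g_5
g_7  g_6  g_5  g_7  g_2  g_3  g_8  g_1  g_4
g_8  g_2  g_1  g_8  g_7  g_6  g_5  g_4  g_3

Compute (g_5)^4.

g_5^1 = g_5
g_5^2 = g_5·g_5 = g_2
g_5^3 = g_2·g_5 = g_4
g_5^4 = g_4·g_5 = g_8

g_8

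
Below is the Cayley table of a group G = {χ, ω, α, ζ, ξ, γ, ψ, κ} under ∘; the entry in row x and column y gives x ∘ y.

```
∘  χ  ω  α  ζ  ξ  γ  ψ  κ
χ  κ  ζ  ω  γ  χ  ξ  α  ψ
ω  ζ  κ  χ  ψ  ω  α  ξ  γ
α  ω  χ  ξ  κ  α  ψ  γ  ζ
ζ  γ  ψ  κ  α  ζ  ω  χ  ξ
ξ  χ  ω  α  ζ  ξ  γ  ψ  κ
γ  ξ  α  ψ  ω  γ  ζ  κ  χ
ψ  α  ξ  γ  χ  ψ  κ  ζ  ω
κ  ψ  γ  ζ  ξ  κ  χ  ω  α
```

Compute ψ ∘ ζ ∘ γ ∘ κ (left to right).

κ

ψ ∘ ζ = χ
χ ∘ γ = ξ
ξ ∘ κ = κ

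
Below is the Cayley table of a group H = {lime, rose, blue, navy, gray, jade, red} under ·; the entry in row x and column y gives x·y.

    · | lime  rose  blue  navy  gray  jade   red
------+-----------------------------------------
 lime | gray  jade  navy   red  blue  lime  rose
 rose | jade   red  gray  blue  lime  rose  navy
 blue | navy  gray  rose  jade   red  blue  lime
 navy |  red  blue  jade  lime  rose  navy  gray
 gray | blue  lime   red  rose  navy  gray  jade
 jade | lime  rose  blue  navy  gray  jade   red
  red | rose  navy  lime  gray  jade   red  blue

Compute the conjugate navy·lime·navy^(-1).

The identity is jade. In row navy, the entry jade sits in column blue, so navy^(-1) = blue.
navy·lime = red
red·blue = lime

lime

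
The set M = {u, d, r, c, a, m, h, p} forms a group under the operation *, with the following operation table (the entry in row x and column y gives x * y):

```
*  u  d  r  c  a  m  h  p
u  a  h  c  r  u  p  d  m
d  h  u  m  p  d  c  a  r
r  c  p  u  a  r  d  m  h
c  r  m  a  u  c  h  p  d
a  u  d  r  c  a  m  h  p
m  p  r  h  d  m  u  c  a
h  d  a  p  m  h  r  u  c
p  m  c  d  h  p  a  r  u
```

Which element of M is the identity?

The identity e satisfies e * x = x for all x, so its row in the table reproduces the column headers.
Row a reads: u, d, r, c, a, m, h, p — exactly the header order. So a is the identity.
(Structurally, M here is isomorphic to the quaternion group Q_8.)

a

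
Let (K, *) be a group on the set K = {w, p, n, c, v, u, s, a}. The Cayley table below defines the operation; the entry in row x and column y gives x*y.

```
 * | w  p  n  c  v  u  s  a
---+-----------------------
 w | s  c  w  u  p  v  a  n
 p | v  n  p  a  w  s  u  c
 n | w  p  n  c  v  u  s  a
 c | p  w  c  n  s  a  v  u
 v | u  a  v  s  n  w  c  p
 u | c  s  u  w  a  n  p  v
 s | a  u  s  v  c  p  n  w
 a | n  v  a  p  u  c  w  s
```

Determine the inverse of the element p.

p

First locate the identity: row n matches the header, so n is the identity.
Scan row p for n: p*p = n. Hence p^(-1) = p.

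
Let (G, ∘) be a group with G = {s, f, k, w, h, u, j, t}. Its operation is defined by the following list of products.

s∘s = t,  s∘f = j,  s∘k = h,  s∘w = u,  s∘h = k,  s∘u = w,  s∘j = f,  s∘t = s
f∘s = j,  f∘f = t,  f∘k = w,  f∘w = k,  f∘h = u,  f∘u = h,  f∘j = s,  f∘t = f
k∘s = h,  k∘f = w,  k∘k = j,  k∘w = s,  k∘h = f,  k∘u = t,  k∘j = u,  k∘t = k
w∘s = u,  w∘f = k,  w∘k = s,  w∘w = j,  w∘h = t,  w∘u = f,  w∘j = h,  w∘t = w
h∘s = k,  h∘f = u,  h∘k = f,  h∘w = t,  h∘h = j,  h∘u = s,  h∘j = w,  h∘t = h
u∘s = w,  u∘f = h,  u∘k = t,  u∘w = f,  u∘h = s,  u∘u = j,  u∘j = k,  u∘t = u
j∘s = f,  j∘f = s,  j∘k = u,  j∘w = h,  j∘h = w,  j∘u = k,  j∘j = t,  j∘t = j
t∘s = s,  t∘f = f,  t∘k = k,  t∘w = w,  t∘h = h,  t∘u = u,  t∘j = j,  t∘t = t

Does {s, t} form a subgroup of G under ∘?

{s, t} contains the identity t.
Checking products: every product of two elements of {s, t} (read from the table) lies in {s, t}, so the set is closed.
In a finite group, a nonempty closed subset is a subgroup. So {s, t} ≤ G.

Yes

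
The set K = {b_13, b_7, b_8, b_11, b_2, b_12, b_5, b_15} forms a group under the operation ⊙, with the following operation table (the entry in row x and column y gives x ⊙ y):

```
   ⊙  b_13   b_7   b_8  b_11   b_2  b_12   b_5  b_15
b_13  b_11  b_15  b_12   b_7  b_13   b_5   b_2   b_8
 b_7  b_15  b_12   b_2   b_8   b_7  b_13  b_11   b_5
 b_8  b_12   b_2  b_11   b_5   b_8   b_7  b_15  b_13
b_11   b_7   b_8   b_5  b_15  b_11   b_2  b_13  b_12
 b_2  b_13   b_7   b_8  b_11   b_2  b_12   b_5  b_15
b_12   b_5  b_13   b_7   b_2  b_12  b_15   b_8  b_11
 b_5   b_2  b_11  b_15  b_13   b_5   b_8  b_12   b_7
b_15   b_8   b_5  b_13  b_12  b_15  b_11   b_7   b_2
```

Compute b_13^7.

b_13^1 = b_13
b_13^2 = b_13 ⊙ b_13 = b_11
b_13^3 = b_11 ⊙ b_13 = b_7
b_13^4 = b_7 ⊙ b_13 = b_15
b_13^5 = b_15 ⊙ b_13 = b_8
b_13^6 = b_8 ⊙ b_13 = b_12
b_13^7 = b_12 ⊙ b_13 = b_5

b_5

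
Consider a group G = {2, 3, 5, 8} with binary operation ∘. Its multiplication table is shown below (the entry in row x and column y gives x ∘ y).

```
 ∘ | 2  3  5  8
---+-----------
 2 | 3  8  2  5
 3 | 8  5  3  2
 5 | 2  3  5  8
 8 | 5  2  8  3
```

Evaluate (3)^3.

3

3^1 = 3
3^2 = 3 ∘ 3 = 5
3^3 = 5 ∘ 3 = 3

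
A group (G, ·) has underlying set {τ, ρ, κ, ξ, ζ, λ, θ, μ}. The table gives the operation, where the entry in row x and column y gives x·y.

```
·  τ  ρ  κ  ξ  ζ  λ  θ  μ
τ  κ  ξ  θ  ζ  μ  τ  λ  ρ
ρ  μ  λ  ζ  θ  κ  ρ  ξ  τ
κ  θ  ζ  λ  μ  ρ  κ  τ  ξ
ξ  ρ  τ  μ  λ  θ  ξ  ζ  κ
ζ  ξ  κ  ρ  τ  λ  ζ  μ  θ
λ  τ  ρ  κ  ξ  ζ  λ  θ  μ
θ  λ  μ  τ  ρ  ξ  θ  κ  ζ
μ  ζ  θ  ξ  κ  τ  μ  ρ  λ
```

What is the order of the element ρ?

The identity element is λ (its row matches the header).
ρ^1 = ρ
ρ^2 = ρ·ρ = λ
The first power of ρ equal to the identity is ρ^2, so ord(ρ) = 2.

2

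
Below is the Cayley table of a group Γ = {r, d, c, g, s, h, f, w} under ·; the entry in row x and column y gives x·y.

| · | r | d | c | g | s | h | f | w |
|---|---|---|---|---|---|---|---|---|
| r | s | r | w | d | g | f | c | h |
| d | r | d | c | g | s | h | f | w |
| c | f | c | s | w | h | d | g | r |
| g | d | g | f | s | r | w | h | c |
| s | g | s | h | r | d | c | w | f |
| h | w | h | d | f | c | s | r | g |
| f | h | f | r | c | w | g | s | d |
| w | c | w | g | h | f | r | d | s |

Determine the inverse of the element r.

g

First locate the identity: row d matches the header, so d is the identity.
Scan row r for d: r·g = d. Hence r^(-1) = g.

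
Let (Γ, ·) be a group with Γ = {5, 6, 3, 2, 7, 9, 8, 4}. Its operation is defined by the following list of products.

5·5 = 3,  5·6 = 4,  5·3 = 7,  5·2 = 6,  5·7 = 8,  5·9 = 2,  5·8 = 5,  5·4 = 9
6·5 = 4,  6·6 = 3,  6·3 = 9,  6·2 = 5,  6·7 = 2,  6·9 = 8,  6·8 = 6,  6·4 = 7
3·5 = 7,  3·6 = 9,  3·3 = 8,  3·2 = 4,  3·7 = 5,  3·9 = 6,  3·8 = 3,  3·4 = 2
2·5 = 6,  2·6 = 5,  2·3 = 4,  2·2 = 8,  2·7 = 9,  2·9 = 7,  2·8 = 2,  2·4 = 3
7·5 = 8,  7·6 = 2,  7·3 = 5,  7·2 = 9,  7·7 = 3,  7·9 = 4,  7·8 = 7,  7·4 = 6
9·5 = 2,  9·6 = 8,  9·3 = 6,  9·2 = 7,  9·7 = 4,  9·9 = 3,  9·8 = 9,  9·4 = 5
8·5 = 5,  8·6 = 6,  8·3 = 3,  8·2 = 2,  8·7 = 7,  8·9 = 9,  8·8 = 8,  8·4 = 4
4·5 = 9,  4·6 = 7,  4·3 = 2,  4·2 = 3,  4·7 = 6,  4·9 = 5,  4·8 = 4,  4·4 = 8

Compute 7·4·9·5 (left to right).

7·4 = 6
6·9 = 8
8·5 = 5

5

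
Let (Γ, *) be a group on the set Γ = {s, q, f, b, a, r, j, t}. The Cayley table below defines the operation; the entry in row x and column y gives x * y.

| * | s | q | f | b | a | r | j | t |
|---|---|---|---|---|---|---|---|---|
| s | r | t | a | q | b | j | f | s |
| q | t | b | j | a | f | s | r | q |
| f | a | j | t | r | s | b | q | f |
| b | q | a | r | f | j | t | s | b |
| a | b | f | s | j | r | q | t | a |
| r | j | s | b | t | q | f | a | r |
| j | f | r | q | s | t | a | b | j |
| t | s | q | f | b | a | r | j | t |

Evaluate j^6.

j^1 = j
j^2 = j * j = b
j^3 = b * j = s
j^4 = s * j = f
j^5 = f * j = q
j^6 = q * j = r

r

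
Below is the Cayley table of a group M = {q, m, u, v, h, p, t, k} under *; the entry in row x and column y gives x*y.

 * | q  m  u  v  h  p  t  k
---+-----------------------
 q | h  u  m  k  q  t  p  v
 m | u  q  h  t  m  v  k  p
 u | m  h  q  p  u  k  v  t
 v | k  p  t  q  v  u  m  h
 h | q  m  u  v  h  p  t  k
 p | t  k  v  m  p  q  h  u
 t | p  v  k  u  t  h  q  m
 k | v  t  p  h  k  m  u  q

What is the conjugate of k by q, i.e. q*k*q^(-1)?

k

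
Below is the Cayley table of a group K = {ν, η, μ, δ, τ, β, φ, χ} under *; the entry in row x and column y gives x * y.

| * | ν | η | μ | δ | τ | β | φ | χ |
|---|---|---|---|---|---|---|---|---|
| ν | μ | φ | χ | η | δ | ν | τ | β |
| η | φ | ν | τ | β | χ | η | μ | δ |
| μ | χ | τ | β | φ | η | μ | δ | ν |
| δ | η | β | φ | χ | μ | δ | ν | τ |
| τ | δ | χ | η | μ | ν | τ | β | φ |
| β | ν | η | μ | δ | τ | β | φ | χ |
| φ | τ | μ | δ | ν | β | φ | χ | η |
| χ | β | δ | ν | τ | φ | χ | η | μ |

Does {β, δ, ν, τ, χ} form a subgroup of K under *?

No

χ * χ = μ, which is not in {β, δ, ν, τ, χ}.
The subset is not closed under *, so it is not a subgroup.
(Structurally, K here is isomorphic to the cyclic group Z_8.)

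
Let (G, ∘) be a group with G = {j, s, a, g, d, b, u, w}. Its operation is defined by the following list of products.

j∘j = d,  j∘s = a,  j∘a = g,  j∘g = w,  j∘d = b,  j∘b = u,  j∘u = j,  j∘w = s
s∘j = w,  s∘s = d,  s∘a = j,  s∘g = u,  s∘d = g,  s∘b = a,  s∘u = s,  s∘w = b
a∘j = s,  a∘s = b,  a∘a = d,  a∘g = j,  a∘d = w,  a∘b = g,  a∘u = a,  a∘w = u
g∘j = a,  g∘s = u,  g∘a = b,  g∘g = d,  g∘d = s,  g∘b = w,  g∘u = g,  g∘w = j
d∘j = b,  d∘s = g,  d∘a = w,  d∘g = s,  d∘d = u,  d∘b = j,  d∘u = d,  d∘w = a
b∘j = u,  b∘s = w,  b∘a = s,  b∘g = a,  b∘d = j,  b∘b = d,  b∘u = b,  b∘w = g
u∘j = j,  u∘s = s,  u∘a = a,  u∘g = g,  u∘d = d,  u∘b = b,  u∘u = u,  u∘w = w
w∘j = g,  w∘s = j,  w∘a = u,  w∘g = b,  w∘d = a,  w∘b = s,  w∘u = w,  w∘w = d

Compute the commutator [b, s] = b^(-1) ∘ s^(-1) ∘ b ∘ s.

Identity is u; from the table b^(-1) = j and s^(-1) = g.
j ∘ g = w
w ∘ b = s
s ∘ s = d
(Structurally, G here is isomorphic to the quaternion group Q_8.)

d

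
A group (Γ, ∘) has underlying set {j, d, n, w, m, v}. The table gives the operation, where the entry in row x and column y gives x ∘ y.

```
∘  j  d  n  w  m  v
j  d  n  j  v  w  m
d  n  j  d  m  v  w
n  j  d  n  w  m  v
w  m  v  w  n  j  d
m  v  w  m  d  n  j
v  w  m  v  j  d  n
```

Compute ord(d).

3

The identity element is n (its row matches the header).
d^1 = d
d^2 = d ∘ d = j
d^3 = j ∘ d = n
The first power of d equal to the identity is d^3, so ord(d) = 3.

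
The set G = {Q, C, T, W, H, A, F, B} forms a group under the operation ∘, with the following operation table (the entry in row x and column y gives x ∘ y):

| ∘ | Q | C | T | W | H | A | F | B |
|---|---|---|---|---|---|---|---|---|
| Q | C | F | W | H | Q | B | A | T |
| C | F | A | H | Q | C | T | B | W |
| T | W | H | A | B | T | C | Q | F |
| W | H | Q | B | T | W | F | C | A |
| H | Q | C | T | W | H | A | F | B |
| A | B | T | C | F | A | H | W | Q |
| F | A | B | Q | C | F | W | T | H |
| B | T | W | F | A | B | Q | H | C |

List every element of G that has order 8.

Identity is H. Compute the order of each non-identity element by repeated multiplication:
  Q: Q → C → F → A → B → T → W → H  (order 8)
  C: C → A → T → H  (order 4)
  T: T → A → C → H  (order 4)
  W: W → T → B → A → F → C → Q → H  (order 8)
  A: A → H  (order 2)
  F: F → T → Q → A → W → C → B → H  (order 8)
  B: B → C → W → A → Q → T → F → H  (order 8)
Elements of order 8: {B, F, Q, W}.

{B, F, Q, W}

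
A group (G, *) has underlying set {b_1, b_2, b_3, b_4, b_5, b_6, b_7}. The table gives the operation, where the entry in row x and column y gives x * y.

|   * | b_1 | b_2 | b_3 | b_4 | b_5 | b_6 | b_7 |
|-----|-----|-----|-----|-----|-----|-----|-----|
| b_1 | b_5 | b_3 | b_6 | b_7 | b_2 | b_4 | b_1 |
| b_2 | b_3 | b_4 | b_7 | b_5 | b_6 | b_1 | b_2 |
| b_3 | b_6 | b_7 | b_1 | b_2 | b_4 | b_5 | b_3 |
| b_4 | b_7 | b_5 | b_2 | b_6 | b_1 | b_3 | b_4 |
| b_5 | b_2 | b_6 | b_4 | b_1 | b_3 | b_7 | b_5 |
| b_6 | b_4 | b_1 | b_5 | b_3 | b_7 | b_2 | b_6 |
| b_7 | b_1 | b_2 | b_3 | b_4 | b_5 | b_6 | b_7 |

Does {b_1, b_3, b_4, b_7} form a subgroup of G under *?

No

b_1 * b_1 = b_5, which is not in {b_1, b_3, b_4, b_7}.
The subset is not closed under *, so it is not a subgroup.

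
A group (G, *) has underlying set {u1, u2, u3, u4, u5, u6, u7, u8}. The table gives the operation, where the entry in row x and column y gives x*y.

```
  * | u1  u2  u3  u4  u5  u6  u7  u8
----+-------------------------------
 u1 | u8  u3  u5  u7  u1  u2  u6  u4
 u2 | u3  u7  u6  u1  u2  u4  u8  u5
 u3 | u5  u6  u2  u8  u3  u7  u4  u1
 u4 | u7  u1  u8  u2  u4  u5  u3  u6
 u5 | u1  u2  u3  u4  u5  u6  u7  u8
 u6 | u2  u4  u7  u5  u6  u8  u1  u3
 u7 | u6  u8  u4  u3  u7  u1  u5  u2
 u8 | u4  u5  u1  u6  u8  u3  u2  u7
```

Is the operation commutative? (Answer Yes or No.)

Check whether the table is symmetric across its main diagonal.
Every entry (row x, col y) equals the entry (row y, col x), so G is abelian.

Yes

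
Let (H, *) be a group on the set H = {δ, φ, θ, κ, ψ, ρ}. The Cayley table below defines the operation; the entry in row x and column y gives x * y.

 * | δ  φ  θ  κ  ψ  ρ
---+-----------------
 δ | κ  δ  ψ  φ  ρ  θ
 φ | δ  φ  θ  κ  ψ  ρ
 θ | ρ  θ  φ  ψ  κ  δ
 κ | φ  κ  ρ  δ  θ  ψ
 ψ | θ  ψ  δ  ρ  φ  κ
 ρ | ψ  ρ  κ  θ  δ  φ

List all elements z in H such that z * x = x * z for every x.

{φ}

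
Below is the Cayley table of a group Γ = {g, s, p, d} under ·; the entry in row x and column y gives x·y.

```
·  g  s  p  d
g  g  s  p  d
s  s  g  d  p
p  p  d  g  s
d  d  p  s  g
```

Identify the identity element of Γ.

g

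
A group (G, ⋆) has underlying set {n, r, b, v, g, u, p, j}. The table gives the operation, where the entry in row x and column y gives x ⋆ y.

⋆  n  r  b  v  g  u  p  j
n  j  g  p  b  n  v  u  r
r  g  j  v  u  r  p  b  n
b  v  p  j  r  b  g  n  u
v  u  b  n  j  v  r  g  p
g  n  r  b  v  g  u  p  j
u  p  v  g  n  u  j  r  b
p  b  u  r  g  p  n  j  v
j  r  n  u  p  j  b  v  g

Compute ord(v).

4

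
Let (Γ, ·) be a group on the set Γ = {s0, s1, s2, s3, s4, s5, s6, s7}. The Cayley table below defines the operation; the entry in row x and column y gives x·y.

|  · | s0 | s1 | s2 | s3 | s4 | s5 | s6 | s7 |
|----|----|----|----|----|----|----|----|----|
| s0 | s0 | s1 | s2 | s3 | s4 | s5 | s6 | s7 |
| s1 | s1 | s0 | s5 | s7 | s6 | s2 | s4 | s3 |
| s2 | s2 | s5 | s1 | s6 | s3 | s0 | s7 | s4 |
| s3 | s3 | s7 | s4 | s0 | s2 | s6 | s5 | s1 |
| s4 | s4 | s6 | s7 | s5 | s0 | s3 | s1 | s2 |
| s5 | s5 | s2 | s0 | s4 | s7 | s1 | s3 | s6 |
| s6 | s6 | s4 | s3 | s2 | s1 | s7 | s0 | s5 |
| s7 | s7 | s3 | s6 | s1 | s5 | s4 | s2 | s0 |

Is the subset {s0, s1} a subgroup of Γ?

Yes

{s0, s1} contains the identity s0.
Checking products: every product of two elements of {s0, s1} (read from the table) lies in {s0, s1}, so the set is closed.
In a finite group, a nonempty closed subset is a subgroup. So {s0, s1} ≤ Γ.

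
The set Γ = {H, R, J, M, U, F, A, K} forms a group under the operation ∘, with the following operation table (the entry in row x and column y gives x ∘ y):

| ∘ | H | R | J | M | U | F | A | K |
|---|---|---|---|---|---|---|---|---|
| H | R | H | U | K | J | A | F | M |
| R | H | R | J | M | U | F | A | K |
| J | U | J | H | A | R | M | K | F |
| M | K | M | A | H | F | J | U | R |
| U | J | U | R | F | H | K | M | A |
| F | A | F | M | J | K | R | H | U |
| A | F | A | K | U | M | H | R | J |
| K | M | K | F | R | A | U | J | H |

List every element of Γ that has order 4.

{J, K, M, U}

Identity is R. Compute the order of each non-identity element by repeated multiplication:
  H: H → R  (order 2)
  J: J → H → U → R  (order 4)
  M: M → H → K → R  (order 4)
  U: U → H → J → R  (order 4)
  F: F → R  (order 2)
  A: A → R  (order 2)
  K: K → H → M → R  (order 4)
Elements of order 4: {J, K, M, U}.
(Structurally, Γ here is isomorphic to Z_2 x Z_4.)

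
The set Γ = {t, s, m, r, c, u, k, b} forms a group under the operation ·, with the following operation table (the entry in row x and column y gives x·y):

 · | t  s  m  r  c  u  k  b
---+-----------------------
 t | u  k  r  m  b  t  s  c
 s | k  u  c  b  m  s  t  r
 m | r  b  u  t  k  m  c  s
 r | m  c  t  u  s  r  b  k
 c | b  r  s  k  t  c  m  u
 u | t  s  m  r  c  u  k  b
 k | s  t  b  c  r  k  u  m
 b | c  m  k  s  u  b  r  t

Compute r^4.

r^1 = r
r^2 = r·r = u
r^3 = u·r = r
r^4 = r·r = u

u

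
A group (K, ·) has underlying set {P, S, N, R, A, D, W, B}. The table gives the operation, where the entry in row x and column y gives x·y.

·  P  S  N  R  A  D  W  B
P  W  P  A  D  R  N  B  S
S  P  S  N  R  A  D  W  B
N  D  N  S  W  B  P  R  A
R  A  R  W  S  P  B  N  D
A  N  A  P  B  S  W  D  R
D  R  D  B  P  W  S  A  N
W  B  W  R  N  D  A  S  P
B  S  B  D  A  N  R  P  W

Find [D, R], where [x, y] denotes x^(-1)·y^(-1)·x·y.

Identity is S; from the table D^(-1) = D and R^(-1) = R.
D·R = P
P·D = N
N·R = W
(Structurally, K here is isomorphic to the dihedral group D_4.)

W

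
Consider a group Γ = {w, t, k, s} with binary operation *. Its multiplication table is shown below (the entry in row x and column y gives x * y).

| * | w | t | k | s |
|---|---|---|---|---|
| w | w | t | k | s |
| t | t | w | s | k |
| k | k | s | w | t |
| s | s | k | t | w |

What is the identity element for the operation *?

w

The identity e satisfies e * x = x for all x, so its row in the table reproduces the column headers.
Row w reads: w, t, k, s — exactly the header order. So w is the identity.
(Structurally, Γ here is isomorphic to the Klein four-group V_4.)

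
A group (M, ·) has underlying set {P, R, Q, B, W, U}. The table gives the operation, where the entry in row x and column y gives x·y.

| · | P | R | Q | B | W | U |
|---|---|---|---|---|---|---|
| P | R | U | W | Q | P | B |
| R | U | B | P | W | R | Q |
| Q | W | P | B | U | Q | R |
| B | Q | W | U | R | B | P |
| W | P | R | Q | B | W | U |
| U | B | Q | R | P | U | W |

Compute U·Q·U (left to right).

U·Q = R
R·U = Q

Q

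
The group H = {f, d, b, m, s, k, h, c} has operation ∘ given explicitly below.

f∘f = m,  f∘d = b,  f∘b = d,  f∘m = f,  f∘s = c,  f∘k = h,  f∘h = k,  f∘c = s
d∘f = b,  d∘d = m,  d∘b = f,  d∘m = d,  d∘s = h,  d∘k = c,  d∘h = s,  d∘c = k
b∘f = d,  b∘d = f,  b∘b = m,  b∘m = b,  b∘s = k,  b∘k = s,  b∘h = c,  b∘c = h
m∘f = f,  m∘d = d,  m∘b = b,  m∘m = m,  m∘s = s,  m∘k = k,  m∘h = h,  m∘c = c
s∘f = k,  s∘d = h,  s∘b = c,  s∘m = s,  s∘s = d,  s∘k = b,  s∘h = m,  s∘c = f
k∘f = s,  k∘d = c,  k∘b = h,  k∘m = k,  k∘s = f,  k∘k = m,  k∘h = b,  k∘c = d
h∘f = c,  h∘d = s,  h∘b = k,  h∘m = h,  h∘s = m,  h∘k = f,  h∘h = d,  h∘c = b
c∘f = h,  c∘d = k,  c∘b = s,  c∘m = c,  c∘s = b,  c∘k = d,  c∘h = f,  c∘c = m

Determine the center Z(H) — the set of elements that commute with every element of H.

An element z is central iff its row equals its column in the table.
For f: f ∘ s = c ≠ k = s ∘ f, so f ∉ Z.
Checking each element this way leaves Z(H) = {d, m}.

{d, m}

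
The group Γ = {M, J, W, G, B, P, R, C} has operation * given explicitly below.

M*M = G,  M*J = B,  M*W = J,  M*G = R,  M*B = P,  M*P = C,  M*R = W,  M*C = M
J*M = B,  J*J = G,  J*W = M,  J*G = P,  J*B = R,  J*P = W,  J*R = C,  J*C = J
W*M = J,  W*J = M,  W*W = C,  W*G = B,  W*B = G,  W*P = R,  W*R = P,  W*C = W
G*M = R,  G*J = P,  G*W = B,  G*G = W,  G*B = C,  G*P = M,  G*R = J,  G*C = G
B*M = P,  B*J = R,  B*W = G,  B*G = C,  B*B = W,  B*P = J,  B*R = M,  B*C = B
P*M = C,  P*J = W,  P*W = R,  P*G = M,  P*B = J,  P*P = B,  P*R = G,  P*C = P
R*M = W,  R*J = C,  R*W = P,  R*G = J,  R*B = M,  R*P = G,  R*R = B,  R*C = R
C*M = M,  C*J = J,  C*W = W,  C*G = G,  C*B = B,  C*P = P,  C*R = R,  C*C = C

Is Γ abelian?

Yes

Check whether the table is symmetric across its main diagonal.
Every entry (row x, col y) equals the entry (row y, col x), so Γ is abelian.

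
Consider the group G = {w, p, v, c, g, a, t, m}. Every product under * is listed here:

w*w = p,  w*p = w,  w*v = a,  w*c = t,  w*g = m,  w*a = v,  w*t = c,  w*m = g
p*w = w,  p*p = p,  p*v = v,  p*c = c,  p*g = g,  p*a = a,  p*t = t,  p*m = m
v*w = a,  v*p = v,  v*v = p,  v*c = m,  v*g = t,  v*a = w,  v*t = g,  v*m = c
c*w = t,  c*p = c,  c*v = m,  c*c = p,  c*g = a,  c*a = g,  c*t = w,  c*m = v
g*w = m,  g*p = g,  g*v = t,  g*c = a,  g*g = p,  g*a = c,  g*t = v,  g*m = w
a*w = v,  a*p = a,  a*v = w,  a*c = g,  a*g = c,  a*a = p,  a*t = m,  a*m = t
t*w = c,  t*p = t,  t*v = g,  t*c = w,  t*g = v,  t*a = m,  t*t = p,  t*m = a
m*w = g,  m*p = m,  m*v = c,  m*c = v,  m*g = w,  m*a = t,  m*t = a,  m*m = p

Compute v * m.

Read row v, column m: v * m = c.

c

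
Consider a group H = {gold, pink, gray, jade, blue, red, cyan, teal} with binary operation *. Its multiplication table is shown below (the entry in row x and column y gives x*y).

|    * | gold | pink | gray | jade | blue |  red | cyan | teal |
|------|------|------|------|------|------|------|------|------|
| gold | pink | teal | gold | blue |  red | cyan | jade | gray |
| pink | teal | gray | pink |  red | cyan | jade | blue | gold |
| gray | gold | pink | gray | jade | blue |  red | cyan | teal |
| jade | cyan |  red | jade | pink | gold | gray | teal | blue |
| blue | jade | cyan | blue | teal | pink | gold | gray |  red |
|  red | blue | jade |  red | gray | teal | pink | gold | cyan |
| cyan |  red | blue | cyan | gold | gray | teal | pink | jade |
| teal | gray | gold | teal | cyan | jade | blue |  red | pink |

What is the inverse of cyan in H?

blue

First locate the identity: row gray matches the header, so gray is the identity.
Scan row cyan for gray: cyan*blue = gray. Hence cyan^(-1) = blue.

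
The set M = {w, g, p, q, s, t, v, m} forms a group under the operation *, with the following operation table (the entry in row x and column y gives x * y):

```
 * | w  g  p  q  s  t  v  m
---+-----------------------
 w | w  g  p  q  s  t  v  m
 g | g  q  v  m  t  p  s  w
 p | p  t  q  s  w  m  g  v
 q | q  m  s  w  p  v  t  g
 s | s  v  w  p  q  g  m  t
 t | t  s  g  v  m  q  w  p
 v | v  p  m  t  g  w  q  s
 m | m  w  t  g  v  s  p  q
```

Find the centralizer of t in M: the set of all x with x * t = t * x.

Compare row t with column t entry by entry.
q * t = v = t * q, so q commutes with t.
m * t = s but t * m = p, so m does not.
Collecting the elements that commute with t: C(t) = {q, t, v, w}.

{q, t, v, w}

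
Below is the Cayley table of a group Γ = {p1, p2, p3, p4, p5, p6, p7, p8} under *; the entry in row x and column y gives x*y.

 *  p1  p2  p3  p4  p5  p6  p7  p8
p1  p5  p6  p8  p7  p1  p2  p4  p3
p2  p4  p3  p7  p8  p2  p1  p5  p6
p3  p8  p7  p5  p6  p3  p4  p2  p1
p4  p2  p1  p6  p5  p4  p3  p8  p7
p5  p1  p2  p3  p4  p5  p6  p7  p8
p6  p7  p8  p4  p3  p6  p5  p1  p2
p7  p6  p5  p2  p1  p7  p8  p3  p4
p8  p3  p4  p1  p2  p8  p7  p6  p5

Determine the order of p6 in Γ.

2

The identity element is p5 (its row matches the header).
p6^1 = p6
p6^2 = p6*p6 = p5
The first power of p6 equal to the identity is p6^2, so ord(p6) = 2.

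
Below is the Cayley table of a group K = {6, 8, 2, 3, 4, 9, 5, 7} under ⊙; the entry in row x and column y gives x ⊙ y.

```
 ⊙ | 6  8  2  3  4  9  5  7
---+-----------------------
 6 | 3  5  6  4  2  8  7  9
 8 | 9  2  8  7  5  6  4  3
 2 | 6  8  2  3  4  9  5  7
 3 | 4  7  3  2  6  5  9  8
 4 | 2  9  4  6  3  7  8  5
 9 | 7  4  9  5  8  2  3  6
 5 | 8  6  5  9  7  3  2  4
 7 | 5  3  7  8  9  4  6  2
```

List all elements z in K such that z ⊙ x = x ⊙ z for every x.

An element z is central iff its row equals its column in the table.
For 7: 7 ⊙ 4 = 9 ≠ 5 = 4 ⊙ 7, so 7 ∉ Z.
Checking each element this way leaves Z(K) = {2, 3}.

{2, 3}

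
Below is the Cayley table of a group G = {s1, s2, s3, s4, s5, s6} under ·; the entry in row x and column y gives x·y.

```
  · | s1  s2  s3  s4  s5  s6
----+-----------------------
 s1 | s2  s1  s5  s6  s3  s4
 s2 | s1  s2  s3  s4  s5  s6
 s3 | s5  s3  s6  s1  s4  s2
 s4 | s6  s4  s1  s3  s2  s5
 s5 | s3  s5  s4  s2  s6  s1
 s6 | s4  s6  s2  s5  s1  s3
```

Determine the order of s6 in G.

3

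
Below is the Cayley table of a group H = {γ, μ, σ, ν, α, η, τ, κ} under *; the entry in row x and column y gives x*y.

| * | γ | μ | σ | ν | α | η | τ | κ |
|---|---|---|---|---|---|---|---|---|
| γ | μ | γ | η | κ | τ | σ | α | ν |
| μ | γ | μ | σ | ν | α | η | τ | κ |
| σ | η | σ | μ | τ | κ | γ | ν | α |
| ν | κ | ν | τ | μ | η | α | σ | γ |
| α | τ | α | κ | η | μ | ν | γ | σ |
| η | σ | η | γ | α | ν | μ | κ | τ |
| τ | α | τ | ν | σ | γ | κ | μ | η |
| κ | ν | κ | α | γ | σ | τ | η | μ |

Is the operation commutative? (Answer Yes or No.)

Check whether the table is symmetric across its main diagonal.
Every entry (row x, col y) equals the entry (row y, col x), so H is abelian.
(In fact H ≅ the elementary abelian group (Z_2)^3.)

Yes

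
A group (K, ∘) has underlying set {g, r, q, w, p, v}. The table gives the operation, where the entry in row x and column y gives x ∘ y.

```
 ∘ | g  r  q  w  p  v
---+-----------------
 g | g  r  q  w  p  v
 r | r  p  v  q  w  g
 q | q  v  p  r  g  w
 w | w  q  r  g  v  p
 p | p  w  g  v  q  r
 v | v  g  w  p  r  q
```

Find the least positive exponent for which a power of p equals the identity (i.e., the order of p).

The identity element is g (its row matches the header).
p^1 = p
p^2 = p ∘ p = q
p^3 = q ∘ p = g
The first power of p equal to the identity is p^3, so ord(p) = 3.
(Structurally, K here is isomorphic to the cyclic group Z_6.)

3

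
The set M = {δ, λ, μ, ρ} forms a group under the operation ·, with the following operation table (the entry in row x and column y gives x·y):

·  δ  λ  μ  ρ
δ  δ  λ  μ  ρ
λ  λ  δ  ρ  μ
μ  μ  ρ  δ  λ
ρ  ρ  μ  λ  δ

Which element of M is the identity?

δ

The identity e satisfies e·x = x for all x, so its row in the table reproduces the column headers.
Row δ reads: δ, λ, μ, ρ — exactly the header order. So δ is the identity.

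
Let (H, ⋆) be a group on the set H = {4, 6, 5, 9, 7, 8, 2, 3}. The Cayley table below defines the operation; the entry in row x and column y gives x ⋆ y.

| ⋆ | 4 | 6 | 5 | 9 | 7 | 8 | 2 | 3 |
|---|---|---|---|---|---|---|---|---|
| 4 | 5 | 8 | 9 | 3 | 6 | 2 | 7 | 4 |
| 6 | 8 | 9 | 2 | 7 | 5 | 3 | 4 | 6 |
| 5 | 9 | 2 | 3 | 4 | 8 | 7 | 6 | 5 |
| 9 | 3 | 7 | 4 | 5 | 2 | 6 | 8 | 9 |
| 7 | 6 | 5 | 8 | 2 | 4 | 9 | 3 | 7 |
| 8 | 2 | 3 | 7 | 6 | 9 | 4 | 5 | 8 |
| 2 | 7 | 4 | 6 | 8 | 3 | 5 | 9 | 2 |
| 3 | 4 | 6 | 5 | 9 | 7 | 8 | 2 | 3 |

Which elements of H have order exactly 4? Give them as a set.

Identity is 3. Compute the order of each non-identity element by repeated multiplication:
  4: 4 → 5 → 9 → 3  (order 4)
  6: 6 → 9 → 7 → 5 → 2 → 4 → 8 → 3  (order 8)
  5: 5 → 3  (order 2)
  9: 9 → 5 → 4 → 3  (order 4)
  7: 7 → 4 → 6 → 5 → 8 → 9 → 2 → 3  (order 8)
  8: 8 → 4 → 2 → 5 → 7 → 9 → 6 → 3  (order 8)
  2: 2 → 9 → 8 → 5 → 6 → 4 → 7 → 3  (order 8)
Elements of order 4: {4, 9}.

{4, 9}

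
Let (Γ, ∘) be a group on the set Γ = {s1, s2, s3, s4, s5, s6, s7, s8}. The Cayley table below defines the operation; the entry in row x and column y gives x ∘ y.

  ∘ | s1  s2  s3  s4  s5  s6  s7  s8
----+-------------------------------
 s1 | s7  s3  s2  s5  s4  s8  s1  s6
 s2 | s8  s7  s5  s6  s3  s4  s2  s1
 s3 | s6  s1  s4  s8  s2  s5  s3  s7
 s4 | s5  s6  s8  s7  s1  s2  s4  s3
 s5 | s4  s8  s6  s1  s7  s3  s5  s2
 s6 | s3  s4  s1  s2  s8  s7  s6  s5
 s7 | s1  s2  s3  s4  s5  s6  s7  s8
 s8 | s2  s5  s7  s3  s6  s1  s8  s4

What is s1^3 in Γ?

s1

s1^1 = s1
s1^2 = s1 ∘ s1 = s7
s1^3 = s7 ∘ s1 = s1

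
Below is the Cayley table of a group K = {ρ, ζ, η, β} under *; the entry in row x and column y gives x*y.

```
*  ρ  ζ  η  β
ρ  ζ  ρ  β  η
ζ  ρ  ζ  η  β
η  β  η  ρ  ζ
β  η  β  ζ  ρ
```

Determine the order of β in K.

The identity element is ζ (its row matches the header).
β^1 = β
β^2 = β*β = ρ
β^3 = ρ*β = η
β^4 = η*β = ζ
The first power of β equal to the identity is β^4, so ord(β) = 4.

4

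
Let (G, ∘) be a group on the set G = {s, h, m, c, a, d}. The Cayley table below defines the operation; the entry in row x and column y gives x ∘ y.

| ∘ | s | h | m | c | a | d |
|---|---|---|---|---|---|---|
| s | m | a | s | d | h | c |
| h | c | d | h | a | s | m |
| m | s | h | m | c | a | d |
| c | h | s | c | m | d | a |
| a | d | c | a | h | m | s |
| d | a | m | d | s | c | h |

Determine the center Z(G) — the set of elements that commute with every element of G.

{m}

An element z is central iff its row equals its column in the table.
For s: s ∘ d = c ≠ a = d ∘ s, so s ∉ Z.
Checking each element this way leaves Z(G) = {m}.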